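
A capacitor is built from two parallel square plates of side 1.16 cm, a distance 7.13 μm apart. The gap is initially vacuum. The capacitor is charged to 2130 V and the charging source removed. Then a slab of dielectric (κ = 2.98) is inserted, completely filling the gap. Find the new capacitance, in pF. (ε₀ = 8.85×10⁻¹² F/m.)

498 pF

A = (1.16 cm)² = 1.35×10⁻⁴ m².
Initially C₁ = ε₀A/d = 8.85×10⁻¹² × 1.35×10⁻⁴ / 7.13×10⁻⁶ = 1.67×10⁻¹⁰ F.
C = κε₀A/d scales with κ, so C₂/C₁ = κ = 2.98.
C₂ = 2.98 × 1.67×10⁻¹⁰ = 4.98×10⁻¹⁰ F.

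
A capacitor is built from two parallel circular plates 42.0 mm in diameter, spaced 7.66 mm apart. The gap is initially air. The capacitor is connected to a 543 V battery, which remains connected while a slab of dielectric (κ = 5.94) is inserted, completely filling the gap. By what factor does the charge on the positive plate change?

Battery connected ⇒ V is held fixed.
C₂ = 5.94 C₁ and Q = CV, so Q₂/Q₁ = C₂/C₁ = 5.94.

5.94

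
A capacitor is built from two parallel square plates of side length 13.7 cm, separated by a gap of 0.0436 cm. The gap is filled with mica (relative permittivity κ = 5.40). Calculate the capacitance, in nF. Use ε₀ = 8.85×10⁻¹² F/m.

2.06 nF

A = (13.7 cm)² = 1.88×10⁻² m².
C = κε₀A/d = 5.40 × 8.85×10⁻¹² × 1.88×10⁻² / 4.36×10⁻⁴ = 2.06×10⁻⁹ F.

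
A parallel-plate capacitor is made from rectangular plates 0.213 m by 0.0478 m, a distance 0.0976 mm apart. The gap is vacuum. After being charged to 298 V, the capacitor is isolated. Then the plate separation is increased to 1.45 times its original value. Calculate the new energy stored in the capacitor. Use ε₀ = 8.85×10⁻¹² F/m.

A = 0.213 × 0.0478 m² = 1.02×10⁻² m².
Initially C₁ = ε₀A/d = 8.85×10⁻¹² × 1.02×10⁻² / 9.76×10⁻⁵ = 9.23×10⁻¹⁰ F.
U₁ = 4.10×10⁻⁵ J.
Isolated ⇒ Q is held fixed. C₂ = 0.690 C₁ and U = Q²/(2C), so U₂/U₁ = C₁/C₂ = 1.45.
U₂ = 1.45 × 4.10×10⁻⁵ = 5.94×10⁻⁵ J.

U ≈ 59.4 μJ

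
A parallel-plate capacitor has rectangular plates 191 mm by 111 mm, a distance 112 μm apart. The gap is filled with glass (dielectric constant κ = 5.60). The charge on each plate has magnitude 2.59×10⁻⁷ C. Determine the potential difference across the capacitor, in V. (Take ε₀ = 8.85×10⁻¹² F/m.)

A = 191 × 111 mm² = 2.12×10⁻² m².
C = κε₀A/d = 5.60 × 8.85×10⁻¹² × 2.12×10⁻² / 1.12×10⁻⁴ = 9.38×10⁻⁹ F.
V = Q/C = 2.59×10⁻⁷ / 9.38×10⁻⁹ = 27.6 V.

V ≈ 27.6 V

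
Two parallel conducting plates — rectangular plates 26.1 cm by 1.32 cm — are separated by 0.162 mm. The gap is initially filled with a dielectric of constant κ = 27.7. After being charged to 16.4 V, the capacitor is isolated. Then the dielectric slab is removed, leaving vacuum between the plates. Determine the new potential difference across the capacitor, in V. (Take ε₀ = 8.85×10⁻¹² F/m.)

V ≈ 454 V

A = 26.1 × 1.32 cm² = 3.45×10⁻³ m².
Initially C₁ = κε₀A/d = 27.7 × 8.85×10⁻¹² × 3.45×10⁻³ / 1.62×10⁻⁴ = 5.21×10⁻⁹ F.
V₁ = 16.4 V.
Isolated ⇒ Q is held fixed. C₂ = 0.0361 C₁ and V = Q/C, so V₂/V₁ = C₁/C₂ = 27.7.
V₂ = 27.7 × 16.4 = 4.54×10² V.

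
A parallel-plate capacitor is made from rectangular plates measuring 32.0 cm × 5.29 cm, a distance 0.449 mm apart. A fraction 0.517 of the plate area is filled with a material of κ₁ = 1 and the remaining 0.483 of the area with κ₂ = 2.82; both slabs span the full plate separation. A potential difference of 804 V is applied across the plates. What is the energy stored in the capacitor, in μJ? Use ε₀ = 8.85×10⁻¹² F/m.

203 μJ

A = 32.0 × 5.29 cm² = 1.69×10⁻² m².
Side-by-side slabs ⇒ two capacitors in parallel, each spanning the full gap.
C₁ = κ₁ε₀A₁/d = 1.00 × 8.85×10⁻¹² × 8.75×10⁻³ / 4.49×10⁻⁴ = 1.73×10⁻¹⁰ F.
C₂ = κ₂ε₀A₂/d = 2.82 × 8.85×10⁻¹² × 8.18×10⁻³ / 4.49×10⁻⁴ = 4.54×10⁻¹⁰ F.
C = C₁ + C₂ = 6.27×10⁻¹⁰ F.
U = ½CV² = ½ × 6.27×10⁻¹⁰ × (804)² = 2.03×10⁻⁴ J.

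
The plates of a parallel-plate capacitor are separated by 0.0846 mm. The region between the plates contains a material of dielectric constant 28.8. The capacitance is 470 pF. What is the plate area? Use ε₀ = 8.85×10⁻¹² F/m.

A ≈ 1.56 cm²

A = Cd/(κε₀) = 4.70×10⁻¹⁰ × 8.46×10⁻⁵ / (28.8 × 8.85×10⁻¹²) = 1.56×10⁻⁴ m².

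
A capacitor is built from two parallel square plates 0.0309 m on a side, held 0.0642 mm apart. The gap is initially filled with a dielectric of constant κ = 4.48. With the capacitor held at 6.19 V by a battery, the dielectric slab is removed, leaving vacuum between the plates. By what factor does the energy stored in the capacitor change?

0.223

Battery connected ⇒ V is held fixed.
C₂ = 0.223 C₁ and U = ½CV², so U₂/U₁ = C₂/C₁ = 0.223.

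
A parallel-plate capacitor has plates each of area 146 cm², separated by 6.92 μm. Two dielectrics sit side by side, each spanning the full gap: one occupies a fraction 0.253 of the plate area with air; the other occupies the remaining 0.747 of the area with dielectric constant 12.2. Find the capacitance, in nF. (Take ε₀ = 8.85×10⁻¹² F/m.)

C ≈ 175 nF

A = 146 cm² = 1.46×10⁻² m².
Side-by-side slabs ⇒ two capacitors in parallel, each spanning the full gap.
C₁ = κ₁ε₀A₁/d = 1.00 × 8.85×10⁻¹² × 3.69×10⁻³ / 6.92×10⁻⁶ = 4.72×10⁻⁹ F.
C₂ = κ₂ε₀A₂/d = 12.2 × 8.85×10⁻¹² × 1.09×10⁻² / 6.92×10⁻⁶ = 1.70×10⁻⁷ F.
C = C₁ + C₂ = 1.75×10⁻⁷ F.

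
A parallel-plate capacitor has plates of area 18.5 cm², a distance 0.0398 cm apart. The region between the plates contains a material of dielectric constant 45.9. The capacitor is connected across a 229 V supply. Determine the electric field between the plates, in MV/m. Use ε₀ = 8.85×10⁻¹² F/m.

0.575 MV/m

E = V/d = 229 / 3.98×10⁻⁴ = 5.75×10⁵ V/m.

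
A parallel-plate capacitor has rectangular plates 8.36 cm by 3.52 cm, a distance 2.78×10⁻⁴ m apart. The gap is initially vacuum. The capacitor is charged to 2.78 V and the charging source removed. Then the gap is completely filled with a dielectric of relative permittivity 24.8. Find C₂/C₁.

24.8

C = κε₀A/d scales with κ, so C₂/C₁ = κ = 24.8.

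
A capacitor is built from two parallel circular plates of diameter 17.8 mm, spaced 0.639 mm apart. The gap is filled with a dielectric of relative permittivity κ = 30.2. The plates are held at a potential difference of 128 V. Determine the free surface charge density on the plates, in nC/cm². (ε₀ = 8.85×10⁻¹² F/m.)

5.35 nC/cm²

A = π(17.8/2 mm)² = 2.49×10⁻⁴ m².
C = κε₀A/d = 30.2 × 8.85×10⁻¹² × 2.49×10⁻⁴ / 6.39×10⁻⁴ = 1.04×10⁻¹⁰ F.
σ = Q/A = CV/A = 1.04×10⁻¹⁰ × 128 / 2.49×10⁻⁴ = 5.35×10⁻⁵ C/m².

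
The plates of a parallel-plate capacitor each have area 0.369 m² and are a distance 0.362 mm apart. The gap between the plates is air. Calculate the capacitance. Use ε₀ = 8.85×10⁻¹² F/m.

C = ε₀A/d = 8.85×10⁻¹² × 0.369 / 3.62×10⁻⁴ = 9.02×10⁻⁹ F.

C ≈ 9.02 nF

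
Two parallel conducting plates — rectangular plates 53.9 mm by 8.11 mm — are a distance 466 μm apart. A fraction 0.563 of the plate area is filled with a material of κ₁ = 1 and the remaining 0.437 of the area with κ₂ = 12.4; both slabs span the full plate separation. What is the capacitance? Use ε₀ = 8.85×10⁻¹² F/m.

49.7 pF

A = 53.9 × 8.11 mm² = 4.37×10⁻⁴ m².
Side-by-side slabs ⇒ two capacitors in parallel, each spanning the full gap.
C₁ = κ₁ε₀A₁/d = 1.00 × 8.85×10⁻¹² × 2.46×10⁻⁴ / 4.66×10⁻⁴ = 4.67×10⁻¹² F.
C₂ = κ₂ε₀A₂/d = 12.4 × 8.85×10⁻¹² × 1.91×10⁻⁴ / 4.66×10⁻⁴ = 4.50×10⁻¹¹ F.
C = C₁ + C₂ = 4.97×10⁻¹¹ F.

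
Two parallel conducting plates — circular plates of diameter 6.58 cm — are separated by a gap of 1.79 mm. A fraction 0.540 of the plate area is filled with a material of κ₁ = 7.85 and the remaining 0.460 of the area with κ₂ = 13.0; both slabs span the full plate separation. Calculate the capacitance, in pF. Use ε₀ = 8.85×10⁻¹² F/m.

A = π(6.58/2 cm)² = 3.40×10⁻³ m².
Side-by-side slabs ⇒ two capacitors in parallel, each spanning the full gap.
C₁ = κ₁ε₀A₁/d = 7.85 × 8.85×10⁻¹² × 1.84×10⁻³ / 1.79×10⁻³ = 7.13×10⁻¹¹ F.
C₂ = κ₂ε₀A₂/d = 13.0 × 8.85×10⁻¹² × 1.56×10⁻³ / 1.79×10⁻³ = 1.01×10⁻¹⁰ F.
C = C₁ + C₂ = 1.72×10⁻¹⁰ F.

C ≈ 172 pF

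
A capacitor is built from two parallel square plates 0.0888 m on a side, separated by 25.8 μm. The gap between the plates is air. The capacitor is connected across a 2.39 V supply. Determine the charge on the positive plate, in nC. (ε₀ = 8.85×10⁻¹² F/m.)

Q ≈ 6.46 nC

A = (0.0888 m)² = 7.89×10⁻³ m².
C = ε₀A/d = 8.85×10⁻¹² × 7.89×10⁻³ / 2.58×10⁻⁵ = 2.70×10⁻⁹ F.
Q = CV = 2.70×10⁻⁹ × 2.39 = 6.46×10⁻⁹ C.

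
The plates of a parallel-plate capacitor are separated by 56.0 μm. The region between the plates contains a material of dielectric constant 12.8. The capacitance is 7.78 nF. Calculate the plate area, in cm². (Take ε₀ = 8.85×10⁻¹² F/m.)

A ≈ 38.5 cm²

A = Cd/(κε₀) = 7.78×10⁻⁹ × 5.60×10⁻⁵ / (12.8 × 8.85×10⁻¹²) = 3.85×10⁻³ m².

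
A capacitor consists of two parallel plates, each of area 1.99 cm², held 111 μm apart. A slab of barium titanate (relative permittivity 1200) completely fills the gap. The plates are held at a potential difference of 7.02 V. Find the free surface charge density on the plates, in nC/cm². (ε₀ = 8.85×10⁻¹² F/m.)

σ ≈ 67.2 nC/cm²

A = 1.99 cm² = 1.99×10⁻⁴ m².
C = κε₀A/d = 1200 × 8.85×10⁻¹² × 1.99×10⁻⁴ / 1.11×10⁻⁴ = 1.90×10⁻⁸ F.
σ = Q/A = CV/A = 1.90×10⁻⁸ × 7.02 / 1.99×10⁻⁴ = 6.72×10⁻⁴ C/m².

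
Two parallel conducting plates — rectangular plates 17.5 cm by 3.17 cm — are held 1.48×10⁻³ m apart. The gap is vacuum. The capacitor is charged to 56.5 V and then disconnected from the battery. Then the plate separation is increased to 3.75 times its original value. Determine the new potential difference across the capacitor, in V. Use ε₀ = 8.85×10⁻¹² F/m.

A = 17.5 × 3.17 cm² = 5.55×10⁻³ m².
Initially C₁ = ε₀A/d = 8.85×10⁻¹² × 5.55×10⁻³ / 1.48×10⁻³ = 3.32×10⁻¹¹ F.
V₁ = 56.5 V.
Isolated ⇒ Q is held fixed. C₂ = 0.267 C₁ and V = Q/C, so V₂/V₁ = C₁/C₂ = 3.75.
V₂ = 3.75 × 56.5 = 2.12×10² V.

212 V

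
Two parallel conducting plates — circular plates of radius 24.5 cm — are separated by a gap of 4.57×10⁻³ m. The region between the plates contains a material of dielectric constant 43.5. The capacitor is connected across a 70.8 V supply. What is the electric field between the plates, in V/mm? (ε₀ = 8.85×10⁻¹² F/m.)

E = V/d = 70.8 / 4.57×10⁻³ = 1.55×10⁴ V/m.

15.5 V/mm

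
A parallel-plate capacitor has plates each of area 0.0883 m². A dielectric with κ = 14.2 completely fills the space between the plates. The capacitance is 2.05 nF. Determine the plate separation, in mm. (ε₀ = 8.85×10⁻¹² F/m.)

5.41 mm

d = κε₀A/C = 14.2 × 8.85×10⁻¹² × 8.83×10⁻² / 2.05×10⁻⁹ = 5.41×10⁻³ m.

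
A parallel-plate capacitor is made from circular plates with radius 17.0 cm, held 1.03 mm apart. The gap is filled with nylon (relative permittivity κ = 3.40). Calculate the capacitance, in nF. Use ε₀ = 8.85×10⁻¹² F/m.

A = π(17.0 cm)² = 9.08×10⁻² m².
C = κε₀A/d = 3.40 × 8.85×10⁻¹² × 9.08×10⁻² / 1.03×10⁻³ = 2.65×10⁻⁹ F.

2.65 nF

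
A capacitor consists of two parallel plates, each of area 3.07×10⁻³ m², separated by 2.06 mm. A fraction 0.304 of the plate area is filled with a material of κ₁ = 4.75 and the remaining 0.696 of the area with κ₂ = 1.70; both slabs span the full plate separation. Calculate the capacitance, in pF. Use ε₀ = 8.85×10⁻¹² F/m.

Side-by-side slabs ⇒ two capacitors in parallel, each spanning the full gap.
C₁ = κ₁ε₀A₁/d = 4.75 × 8.85×10⁻¹² × 9.33×10⁻⁴ / 2.06×10⁻³ = 1.90×10⁻¹¹ F.
C₂ = κ₂ε₀A₂/d = 1.70 × 8.85×10⁻¹² × 2.14×10⁻³ / 2.06×10⁻³ = 1.56×10⁻¹¹ F.
C = C₁ + C₂ = 3.47×10⁻¹¹ F.

C ≈ 34.7 pF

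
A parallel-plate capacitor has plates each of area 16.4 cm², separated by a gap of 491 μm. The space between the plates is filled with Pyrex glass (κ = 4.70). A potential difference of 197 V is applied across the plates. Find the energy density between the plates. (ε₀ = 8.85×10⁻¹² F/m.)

E = V/d = 197 / 4.91×10⁻⁴ = 4.01×10⁵ V/m.
u = ½κε₀E² = ½ × 4.70 × 8.85×10⁻¹² × (4.01×10⁵)² = 3.35 J/m³.

3.35 J/m³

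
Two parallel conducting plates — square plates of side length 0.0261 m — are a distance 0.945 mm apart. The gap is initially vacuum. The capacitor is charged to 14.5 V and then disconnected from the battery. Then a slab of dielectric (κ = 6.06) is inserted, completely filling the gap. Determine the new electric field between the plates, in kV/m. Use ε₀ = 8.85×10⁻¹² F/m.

A = (0.0261 m)² = 6.81×10⁻⁴ m².
Initially C₁ = ε₀A/d = 8.85×10⁻¹² × 6.81×10⁻⁴ / 9.45×10⁻⁴ = 6.38×10⁻¹² F.
E₁ = 1.53×10⁴ V/m.
Isolated ⇒ Q is held fixed. V₂ = Q/C₂ = V₁/6.06; E = V/d, so E₂/E₁ = (V₂/V₁)(d₁/d₂) = 0.165.
E₂ = 0.165 × 1.53×10⁴ = 2.53×10³ V/m.

2.53 kV/m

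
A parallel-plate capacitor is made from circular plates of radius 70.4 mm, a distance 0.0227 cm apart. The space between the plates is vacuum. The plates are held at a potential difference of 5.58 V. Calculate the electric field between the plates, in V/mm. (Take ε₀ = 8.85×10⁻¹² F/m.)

E ≈ 24.6 V/mm

E = V/d = 5.58 / 2.27×10⁻⁴ = 2.46×10⁴ V/m.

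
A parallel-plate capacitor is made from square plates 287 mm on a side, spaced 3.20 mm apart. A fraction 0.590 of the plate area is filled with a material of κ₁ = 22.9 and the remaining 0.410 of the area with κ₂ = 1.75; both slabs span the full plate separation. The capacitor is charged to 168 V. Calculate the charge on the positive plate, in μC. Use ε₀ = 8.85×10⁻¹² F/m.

Q ≈ 0.545 μC

A = (287 mm)² = 8.24×10⁻² m².
Side-by-side slabs ⇒ two capacitors in parallel, each spanning the full gap.
C₁ = κ₁ε₀A₁/d = 22.9 × 8.85×10⁻¹² × 4.86×10⁻² / 3.20×10⁻³ = 3.08×10⁻⁹ F.
C₂ = κ₂ε₀A₂/d = 1.75 × 8.85×10⁻¹² × 3.38×10⁻² / 3.20×10⁻³ = 1.63×10⁻¹⁰ F.
C = C₁ + C₂ = 3.24×10⁻⁹ F.
Q = CV = 3.24×10⁻⁹ × 168 = 5.45×10⁻⁷ C.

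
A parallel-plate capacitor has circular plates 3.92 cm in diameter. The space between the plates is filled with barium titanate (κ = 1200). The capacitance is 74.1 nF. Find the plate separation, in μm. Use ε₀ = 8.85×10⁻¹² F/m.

173 μm

A = π(3.92/2 cm)² = 1.21×10⁻³ m².
d = κε₀A/C = 1200 × 8.85×10⁻¹² × 1.21×10⁻³ / 7.41×10⁻⁸ = 1.73×10⁻⁴ m.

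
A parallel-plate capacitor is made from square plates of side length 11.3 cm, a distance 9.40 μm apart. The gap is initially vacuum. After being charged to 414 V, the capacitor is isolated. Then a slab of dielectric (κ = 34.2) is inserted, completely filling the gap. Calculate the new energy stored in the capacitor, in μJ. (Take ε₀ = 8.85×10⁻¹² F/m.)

U ≈ 30.1 μJ

A = (11.3 cm)² = 1.28×10⁻² m².
Initially C₁ = ε₀A/d = 8.85×10⁻¹² × 1.28×10⁻² / 9.40×10⁻⁶ = 1.20×10⁻⁸ F.
U₁ = 1.03×10⁻³ J.
Isolated ⇒ Q is held fixed. C₂ = 34.2 C₁ and U = Q²/(2C), so U₂/U₁ = C₁/C₂ = 0.0292.
U₂ = 0.0292 × 1.03×10⁻³ = 3.01×10⁻⁵ J.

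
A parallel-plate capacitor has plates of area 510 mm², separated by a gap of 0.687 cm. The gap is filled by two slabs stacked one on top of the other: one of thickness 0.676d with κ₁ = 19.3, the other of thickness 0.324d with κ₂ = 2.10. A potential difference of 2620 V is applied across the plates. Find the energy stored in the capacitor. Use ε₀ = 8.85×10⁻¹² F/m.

11.9 μJ

A = 510 mm² = 5.10×10⁻⁴ m².
Stacked slabs ⇒ two capacitors in series, each with the full plate area.
C₁ = κ₁ε₀A/d₁ = 19.3 × 8.85×10⁻¹² × 5.10×10⁻⁴ / 4.64×10⁻³ = 1.88×10⁻¹¹ F.
C₂ = κ₂ε₀A/d₂ = 2.10 × 8.85×10⁻¹² × 5.10×10⁻⁴ / 2.23×10⁻³ = 4.26×10⁻¹² F.
C = (1/C₁ + 1/C₂)⁻¹ = 3.47×10⁻¹² F.
U = ½CV² = ½ × 3.47×10⁻¹² × (2620)² = 1.19×10⁻⁵ J.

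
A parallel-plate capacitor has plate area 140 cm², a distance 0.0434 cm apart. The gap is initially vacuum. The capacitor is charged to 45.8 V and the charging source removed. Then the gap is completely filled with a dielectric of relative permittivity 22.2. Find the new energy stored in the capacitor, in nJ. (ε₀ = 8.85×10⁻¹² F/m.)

U ≈ 13.5 nJ

A = 140 cm² = 1.40×10⁻² m².
Initially C₁ = ε₀A/d = 8.85×10⁻¹² × 1.40×10⁻² / 4.34×10⁻⁴ = 2.85×10⁻¹⁰ F.
U₁ = 2.99×10⁻⁷ J.
Isolated ⇒ Q is held fixed. C₂ = 22.2 C₁ and U = Q²/(2C), so U₂/U₁ = C₁/C₂ = 0.0450.
U₂ = 0.0450 × 2.99×10⁻⁷ = 1.35×10⁻⁸ J.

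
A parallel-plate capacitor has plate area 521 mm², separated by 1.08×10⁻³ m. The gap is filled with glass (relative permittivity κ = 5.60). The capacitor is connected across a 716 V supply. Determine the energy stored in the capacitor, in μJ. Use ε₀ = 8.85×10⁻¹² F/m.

U ≈ 6.13 μJ

A = 521 mm² = 5.21×10⁻⁴ m².
C = κε₀A/d = 5.60 × 8.85×10⁻¹² × 5.21×10⁻⁴ / 1.08×10⁻³ = 2.39×10⁻¹¹ F.
U = ½CV² = ½ × 2.39×10⁻¹¹ × (716)² = 6.13×10⁻⁶ J.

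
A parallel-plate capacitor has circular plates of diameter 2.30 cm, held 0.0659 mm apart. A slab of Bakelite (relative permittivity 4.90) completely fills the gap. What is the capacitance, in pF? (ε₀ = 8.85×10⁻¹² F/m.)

A = π(2.30/2 cm)² = 4.15×10⁻⁴ m².
C = κε₀A/d = 4.90 × 8.85×10⁻¹² × 4.15×10⁻⁴ / 6.59×10⁻⁵ = 2.73×10⁻¹⁰ F.

273 pF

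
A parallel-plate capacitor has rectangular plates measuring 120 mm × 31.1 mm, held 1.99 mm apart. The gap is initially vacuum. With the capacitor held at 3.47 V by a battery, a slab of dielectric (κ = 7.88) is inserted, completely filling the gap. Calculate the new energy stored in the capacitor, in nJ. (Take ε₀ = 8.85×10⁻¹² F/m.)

0.787 nJ

A = 120 × 31.1 mm² = 3.73×10⁻³ m².
Initially C₁ = ε₀A/d = 8.85×10⁻¹² × 3.73×10⁻³ / 1.99×10⁻³ = 1.66×10⁻¹¹ F.
U₁ = 9.99×10⁻¹¹ J.
Battery connected ⇒ V is held fixed. C₂ = 7.88 C₁ and U = ½CV², so U₂/U₁ = C₂/C₁ = 7.88.
U₂ = 7.88 × 9.99×10⁻¹¹ = 7.87×10⁻¹⁰ J.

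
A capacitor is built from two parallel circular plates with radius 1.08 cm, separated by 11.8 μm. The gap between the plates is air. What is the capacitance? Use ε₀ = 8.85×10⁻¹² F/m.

A = π(1.08 cm)² = 3.66×10⁻⁴ m².
C = ε₀A/d = 8.85×10⁻¹² × 3.66×10⁻⁴ / 1.18×10⁻⁵ = 2.75×10⁻¹⁰ F.

C ≈ 275 pF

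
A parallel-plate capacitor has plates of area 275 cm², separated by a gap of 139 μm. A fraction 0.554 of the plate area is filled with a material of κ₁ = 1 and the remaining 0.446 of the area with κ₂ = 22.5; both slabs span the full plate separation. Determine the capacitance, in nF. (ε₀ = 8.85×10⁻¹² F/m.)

A = 275 cm² = 2.75×10⁻² m².
Side-by-side slabs ⇒ two capacitors in parallel, each spanning the full gap.
C₁ = κ₁ε₀A₁/d = 1.00 × 8.85×10⁻¹² × 1.52×10⁻² / 1.39×10⁻⁴ = 9.70×10⁻¹⁰ F.
C₂ = κ₂ε₀A₂/d = 22.5 × 8.85×10⁻¹² × 1.23×10⁻² / 1.39×10⁻⁴ = 1.76×10⁻⁸ F.
C = C₁ + C₂ = 1.85×10⁻⁸ F.

C ≈ 18.5 nF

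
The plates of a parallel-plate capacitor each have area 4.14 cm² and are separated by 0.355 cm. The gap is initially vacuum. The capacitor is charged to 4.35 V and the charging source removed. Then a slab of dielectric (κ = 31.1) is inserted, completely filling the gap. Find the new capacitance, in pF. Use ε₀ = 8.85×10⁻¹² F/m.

C ≈ 32.1 pF

A = 4.14 cm² = 4.14×10⁻⁴ m².
Initially C₁ = ε₀A/d = 8.85×10⁻¹² × 4.14×10⁻⁴ / 3.55×10⁻³ = 1.03×10⁻¹² F.
C = κε₀A/d scales with κ, so C₂/C₁ = κ = 31.1.
C₂ = 31.1 × 1.03×10⁻¹² = 3.21×10⁻¹¹ F.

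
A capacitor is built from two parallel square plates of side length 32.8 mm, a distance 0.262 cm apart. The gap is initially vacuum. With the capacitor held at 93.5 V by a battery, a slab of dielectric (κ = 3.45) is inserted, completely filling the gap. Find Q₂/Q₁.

Battery connected ⇒ V is held fixed.
C₂ = 3.45 C₁ and Q = CV, so Q₂/Q₁ = C₂/C₁ = 3.45.

Q₂/Q₁ ≈ 3.45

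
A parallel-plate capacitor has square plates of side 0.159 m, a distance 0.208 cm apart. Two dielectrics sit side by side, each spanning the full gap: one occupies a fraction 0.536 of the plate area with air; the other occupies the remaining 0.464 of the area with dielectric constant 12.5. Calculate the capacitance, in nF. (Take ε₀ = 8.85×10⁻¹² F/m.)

C ≈ 0.682 nF

A = (0.159 m)² = 2.53×10⁻² m².
Side-by-side slabs ⇒ two capacitors in parallel, each spanning the full gap.
C₁ = κ₁ε₀A₁/d = 1.00 × 8.85×10⁻¹² × 1.36×10⁻² / 2.08×10⁻³ = 5.77×10⁻¹¹ F.
C₂ = κ₂ε₀A₂/d = 12.5 × 8.85×10⁻¹² × 1.17×10⁻² / 2.08×10⁻³ = 6.24×10⁻¹⁰ F.
C = C₁ + C₂ = 6.82×10⁻¹⁰ F.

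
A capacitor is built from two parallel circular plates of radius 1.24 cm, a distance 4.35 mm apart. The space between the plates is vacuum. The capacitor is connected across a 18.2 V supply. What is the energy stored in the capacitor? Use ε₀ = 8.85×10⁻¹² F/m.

U ≈ 163 pJ

A = π(1.24 cm)² = 4.83×10⁻⁴ m².
C = ε₀A/d = 8.85×10⁻¹² × 4.83×10⁻⁴ / 4.35×10⁻³ = 9.83×10⁻¹³ F.
U = ½CV² = ½ × 9.83×10⁻¹³ × (18.2)² = 1.63×10⁻¹⁰ J.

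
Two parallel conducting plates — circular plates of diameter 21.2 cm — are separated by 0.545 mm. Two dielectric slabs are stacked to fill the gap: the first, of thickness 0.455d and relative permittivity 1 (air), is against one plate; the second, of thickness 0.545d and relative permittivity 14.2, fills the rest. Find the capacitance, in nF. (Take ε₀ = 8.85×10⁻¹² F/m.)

C ≈ 1.16 nF

A = π(21.2/2 cm)² = 3.53×10⁻² m².
Stacked slabs ⇒ two capacitors in series, each with the full plate area.
C₁ = κ₁ε₀A/d₁ = 1.00 × 8.85×10⁻¹² × 3.53×10⁻² / 2.48×10⁻⁴ = 1.26×10⁻⁹ F.
C₂ = κ₂ε₀A/d₂ = 14.2 × 8.85×10⁻¹² × 3.53×10⁻² / 2.97×10⁻⁴ = 1.49×10⁻⁸ F.
C = (1/C₁ + 1/C₂)⁻¹ = 1.16×10⁻⁹ F.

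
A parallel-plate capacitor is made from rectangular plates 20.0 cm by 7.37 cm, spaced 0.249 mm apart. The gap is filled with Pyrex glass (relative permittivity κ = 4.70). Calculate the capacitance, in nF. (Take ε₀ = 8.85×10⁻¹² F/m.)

A = 20.0 × 7.37 cm² = 1.47×10⁻² m².
C = κε₀A/d = 4.70 × 8.85×10⁻¹² × 1.47×10⁻² / 2.49×10⁻⁴ = 2.46×10⁻⁹ F.

C ≈ 2.46 nF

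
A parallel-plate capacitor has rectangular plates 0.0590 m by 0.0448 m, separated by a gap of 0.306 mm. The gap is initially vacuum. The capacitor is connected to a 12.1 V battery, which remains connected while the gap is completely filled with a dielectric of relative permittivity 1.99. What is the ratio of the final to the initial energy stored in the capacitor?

U₂/U₁ ≈ 1.99

Battery connected ⇒ V is held fixed.
C₂ = 1.99 C₁ and U = ½CV², so U₂/U₁ = C₂/C₁ = 1.99.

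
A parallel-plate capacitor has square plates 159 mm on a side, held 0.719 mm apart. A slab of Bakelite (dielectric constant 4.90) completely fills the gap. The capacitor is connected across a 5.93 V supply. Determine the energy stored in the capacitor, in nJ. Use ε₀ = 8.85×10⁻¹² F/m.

A = (159 mm)² = 2.53×10⁻² m².
C = κε₀A/d = 4.90 × 8.85×10⁻¹² × 2.53×10⁻² / 7.19×10⁻⁴ = 1.52×10⁻⁹ F.
U = ½CV² = ½ × 1.52×10⁻⁹ × (5.93)² = 2.68×10⁻⁸ J.

26.8 nJ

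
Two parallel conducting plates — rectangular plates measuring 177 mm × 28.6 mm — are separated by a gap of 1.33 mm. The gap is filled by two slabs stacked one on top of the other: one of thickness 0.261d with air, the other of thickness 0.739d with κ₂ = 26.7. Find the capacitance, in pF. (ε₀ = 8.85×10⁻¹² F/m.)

C ≈ 117 pF

A = 177 × 28.6 mm² = 5.06×10⁻³ m².
Stacked slabs ⇒ two capacitors in series, each with the full plate area.
C₁ = κ₁ε₀A/d₁ = 1.00 × 8.85×10⁻¹² × 5.06×10⁻³ / 3.47×10⁻⁴ = 1.29×10⁻¹⁰ F.
C₂ = κ₂ε₀A/d₂ = 26.7 × 8.85×10⁻¹² × 5.06×10⁻³ / 9.83×10⁻⁴ = 1.22×10⁻⁹ F.
C = (1/C₁ + 1/C₂)⁻¹ = 1.17×10⁻¹⁰ F.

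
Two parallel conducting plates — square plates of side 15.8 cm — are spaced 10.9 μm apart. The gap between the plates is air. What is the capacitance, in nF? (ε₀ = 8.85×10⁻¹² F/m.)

A = (15.8 cm)² = 2.50×10⁻² m².
C = ε₀A/d = 8.85×10⁻¹² × 2.50×10⁻² / 1.09×10⁻⁵ = 2.03×10⁻⁸ F.

20.3 nF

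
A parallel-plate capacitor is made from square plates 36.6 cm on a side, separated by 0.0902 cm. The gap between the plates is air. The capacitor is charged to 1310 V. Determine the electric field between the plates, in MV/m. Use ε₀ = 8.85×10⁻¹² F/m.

E = V/d = 1310 / 9.02×10⁻⁴ = 1.45×10⁶ V/m.

1.45 MV/m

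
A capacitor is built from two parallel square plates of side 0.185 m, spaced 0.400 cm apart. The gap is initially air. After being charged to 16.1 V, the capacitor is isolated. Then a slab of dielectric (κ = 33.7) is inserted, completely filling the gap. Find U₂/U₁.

U₂/U₁ ≈ 0.0297

Isolated ⇒ Q is held fixed.
C₂ = 33.7 C₁ and U = Q²/(2C), so U₂/U₁ = C₁/C₂ = 0.0297.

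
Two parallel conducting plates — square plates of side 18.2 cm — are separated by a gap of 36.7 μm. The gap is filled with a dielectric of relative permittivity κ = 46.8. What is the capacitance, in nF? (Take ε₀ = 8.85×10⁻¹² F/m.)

374 nF

A = (18.2 cm)² = 3.31×10⁻² m².
C = κε₀A/d = 46.8 × 8.85×10⁻¹² × 3.31×10⁻² / 3.67×10⁻⁵ = 3.74×10⁻⁷ F.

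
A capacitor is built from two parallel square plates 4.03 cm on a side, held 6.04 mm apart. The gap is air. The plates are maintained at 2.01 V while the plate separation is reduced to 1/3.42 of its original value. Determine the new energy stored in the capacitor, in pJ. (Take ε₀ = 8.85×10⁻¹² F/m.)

A = (4.03 cm)² = 1.62×10⁻³ m².
Initially C₁ = ε₀A/d = 8.85×10⁻¹² × 1.62×10⁻³ / 6.04×10⁻³ = 2.38×10⁻¹² F.
U₁ = 4.81×10⁻¹² J.
Battery connected ⇒ V is held fixed. C₂ = 3.42 C₁ and U = ½CV², so U₂/U₁ = C₂/C₁ = 3.42.
U₂ = 3.42 × 4.81×10⁻¹² = 1.64×10⁻¹¹ J.

U ≈ 16.4 pJ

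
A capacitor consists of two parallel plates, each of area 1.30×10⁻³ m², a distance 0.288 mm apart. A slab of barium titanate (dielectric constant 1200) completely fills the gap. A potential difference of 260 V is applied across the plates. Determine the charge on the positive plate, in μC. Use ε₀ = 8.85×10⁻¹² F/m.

Q ≈ 12.5 μC

C = κε₀A/d = 1200 × 8.85×10⁻¹² × 1.30×10⁻³ / 2.88×10⁻⁴ = 4.79×10⁻⁸ F.
Q = CV = 4.79×10⁻⁸ × 260 = 1.25×10⁻⁵ C.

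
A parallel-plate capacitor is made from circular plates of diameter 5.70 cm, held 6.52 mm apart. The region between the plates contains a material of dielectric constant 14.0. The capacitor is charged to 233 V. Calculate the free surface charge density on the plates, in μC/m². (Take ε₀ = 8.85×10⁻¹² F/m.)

A = π(5.70/2 cm)² = 2.55×10⁻³ m².
C = κε₀A/d = 14.0 × 8.85×10⁻¹² × 2.55×10⁻³ / 6.52×10⁻³ = 4.85×10⁻¹¹ F.
σ = Q/A = CV/A = 4.85×10⁻¹¹ × 233 / 2.55×10⁻³ = 4.43×10⁻⁶ C/m².

σ ≈ 4.43 μC/m²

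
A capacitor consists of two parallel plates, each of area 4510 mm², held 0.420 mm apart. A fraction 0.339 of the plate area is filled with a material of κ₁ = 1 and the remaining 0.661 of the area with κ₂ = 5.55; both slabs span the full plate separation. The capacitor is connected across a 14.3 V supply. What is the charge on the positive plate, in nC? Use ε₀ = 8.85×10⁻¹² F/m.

Q ≈ 5.45 nC

A = 4510 mm² = 4.51×10⁻³ m².
Side-by-side slabs ⇒ two capacitors in parallel, each spanning the full gap.
C₁ = κ₁ε₀A₁/d = 1.00 × 8.85×10⁻¹² × 1.53×10⁻³ / 4.20×10⁻⁴ = 3.22×10⁻¹¹ F.
C₂ = κ₂ε₀A₂/d = 5.55 × 8.85×10⁻¹² × 2.98×10⁻³ / 4.20×10⁻⁴ = 3.49×10⁻¹⁰ F.
C = C₁ + C₂ = 3.81×10⁻¹⁰ F.
Q = CV = 3.81×10⁻¹⁰ × 14.3 = 5.45×10⁻⁹ C.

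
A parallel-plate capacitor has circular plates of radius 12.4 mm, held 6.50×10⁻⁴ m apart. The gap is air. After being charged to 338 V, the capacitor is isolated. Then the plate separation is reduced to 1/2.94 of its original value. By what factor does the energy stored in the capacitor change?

Isolated ⇒ Q is held fixed.
C₂ = 2.94 C₁ and U = Q²/(2C), so U₂/U₁ = C₁/C₂ = 0.340.

0.340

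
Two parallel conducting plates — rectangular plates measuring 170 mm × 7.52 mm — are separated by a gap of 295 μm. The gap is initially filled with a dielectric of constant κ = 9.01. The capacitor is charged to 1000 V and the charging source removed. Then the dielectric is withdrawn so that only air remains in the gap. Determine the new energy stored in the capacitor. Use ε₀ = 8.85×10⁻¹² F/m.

U ≈ 1.56 mJ

A = 170 × 7.52 mm² = 1.28×10⁻³ m².
Initially C₁ = κε₀A/d = 9.01 × 8.85×10⁻¹² × 1.28×10⁻³ / 2.95×10⁻⁴ = 3.46×10⁻¹⁰ F.
U₁ = 1.73×10⁻⁴ J.
Isolated ⇒ Q is held fixed. C₂ = 0.111 C₁ and U = Q²/(2C), so U₂/U₁ = C₁/C₂ = 9.01.
U₂ = 9.01 × 1.73×10⁻⁴ = 1.56×10⁻³ J.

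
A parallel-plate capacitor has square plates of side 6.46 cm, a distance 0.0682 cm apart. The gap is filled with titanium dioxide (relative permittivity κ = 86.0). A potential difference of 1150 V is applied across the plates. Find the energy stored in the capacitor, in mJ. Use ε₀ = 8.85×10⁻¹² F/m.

U ≈ 3.08 mJ

A = (6.46 cm)² = 4.17×10⁻³ m².
C = κε₀A/d = 86.0 × 8.85×10⁻¹² × 4.17×10⁻³ / 6.82×10⁻⁴ = 4.66×10⁻⁹ F.
U = ½CV² = ½ × 4.66×10⁻⁹ × (1150)² = 3.08×10⁻³ J.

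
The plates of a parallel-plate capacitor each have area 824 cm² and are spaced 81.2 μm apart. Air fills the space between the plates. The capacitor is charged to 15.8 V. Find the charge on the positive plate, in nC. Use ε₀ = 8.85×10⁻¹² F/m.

Q ≈ 142 nC

A = 824 cm² = 8.24×10⁻² m².
C = ε₀A/d = 8.85×10⁻¹² × 8.24×10⁻² / 8.12×10⁻⁵ = 8.98×10⁻⁹ F.
Q = CV = 8.98×10⁻⁹ × 15.8 = 1.42×10⁻⁷ C.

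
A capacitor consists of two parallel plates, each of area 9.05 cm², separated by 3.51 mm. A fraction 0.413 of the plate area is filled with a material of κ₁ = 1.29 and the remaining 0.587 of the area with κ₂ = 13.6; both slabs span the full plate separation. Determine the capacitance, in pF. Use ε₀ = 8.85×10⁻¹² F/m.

A = 9.05 cm² = 9.05×10⁻⁴ m².
Side-by-side slabs ⇒ two capacitors in parallel, each spanning the full gap.
C₁ = κ₁ε₀A₁/d = 1.29 × 8.85×10⁻¹² × 3.74×10⁻⁴ / 3.51×10⁻³ = 1.22×10⁻¹² F.
C₂ = κ₂ε₀A₂/d = 13.6 × 8.85×10⁻¹² × 5.31×10⁻⁴ / 3.51×10⁻³ = 1.82×10⁻¹¹ F.
C = C₁ + C₂ = 1.94×10⁻¹¹ F.

C ≈ 19.4 pF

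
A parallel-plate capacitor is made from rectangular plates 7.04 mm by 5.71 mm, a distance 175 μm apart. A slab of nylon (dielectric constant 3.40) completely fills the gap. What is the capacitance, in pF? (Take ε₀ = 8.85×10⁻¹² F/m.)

A = 7.04 × 5.71 mm² = 4.02×10⁻⁵ m².
C = κε₀A/d = 3.40 × 8.85×10⁻¹² × 4.02×10⁻⁵ / 1.75×10⁻⁴ = 6.91×10⁻¹² F.

6.91 pF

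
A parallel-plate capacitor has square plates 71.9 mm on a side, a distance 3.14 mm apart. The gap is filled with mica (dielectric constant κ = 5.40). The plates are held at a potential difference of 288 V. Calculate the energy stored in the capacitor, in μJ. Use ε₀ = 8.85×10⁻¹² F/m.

A = (71.9 mm)² = 5.17×10⁻³ m².
C = κε₀A/d = 5.40 × 8.85×10⁻¹² × 5.17×10⁻³ / 3.14×10⁻³ = 7.87×10⁻¹¹ F.
U = ½CV² = ½ × 7.87×10⁻¹¹ × (288)² = 3.26×10⁻⁶ J.

U ≈ 3.26 μJ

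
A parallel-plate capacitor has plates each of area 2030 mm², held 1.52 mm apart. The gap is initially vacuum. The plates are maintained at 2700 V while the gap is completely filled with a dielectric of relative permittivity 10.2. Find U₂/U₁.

Battery connected ⇒ V is held fixed.
C₂ = 10.2 C₁ and U = ½CV², so U₂/U₁ = C₂/C₁ = 10.2.

U₂/U₁ ≈ 10.2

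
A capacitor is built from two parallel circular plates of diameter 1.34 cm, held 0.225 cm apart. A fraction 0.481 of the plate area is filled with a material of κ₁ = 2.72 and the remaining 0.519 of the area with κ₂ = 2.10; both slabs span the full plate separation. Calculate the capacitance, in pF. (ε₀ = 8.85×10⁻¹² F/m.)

A = π(1.34/2 cm)² = 1.41×10⁻⁴ m².
Side-by-side slabs ⇒ two capacitors in parallel, each spanning the full gap.
C₁ = κ₁ε₀A₁/d = 2.72 × 8.85×10⁻¹² × 6.78×10⁻⁵ / 2.25×10⁻³ = 7.26×10⁻¹³ F.
C₂ = κ₂ε₀A₂/d = 2.10 × 8.85×10⁻¹² × 7.32×10⁻⁵ / 2.25×10⁻³ = 6.05×10⁻¹³ F.
C = C₁ + C₂ = 1.33×10⁻¹² F.

1.33 pF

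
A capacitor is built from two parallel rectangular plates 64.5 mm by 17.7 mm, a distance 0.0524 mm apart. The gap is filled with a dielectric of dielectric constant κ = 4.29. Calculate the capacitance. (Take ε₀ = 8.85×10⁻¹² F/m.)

A = 64.5 × 17.7 mm² = 1.14×10⁻³ m².
C = κε₀A/d = 4.29 × 8.85×10⁻¹² × 1.14×10⁻³ / 5.24×10⁻⁵ = 8.27×10⁻¹⁰ F.

C ≈ 0.827 nF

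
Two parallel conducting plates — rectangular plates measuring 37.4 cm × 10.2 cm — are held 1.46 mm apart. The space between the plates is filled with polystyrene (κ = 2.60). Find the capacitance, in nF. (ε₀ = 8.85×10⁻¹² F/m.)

A = 37.4 × 10.2 cm² = 3.81×10⁻² m².
C = κε₀A/d = 2.60 × 8.85×10⁻¹² × 3.81×10⁻² / 1.46×10⁻³ = 6.01×10⁻¹⁰ F.

0.601 nF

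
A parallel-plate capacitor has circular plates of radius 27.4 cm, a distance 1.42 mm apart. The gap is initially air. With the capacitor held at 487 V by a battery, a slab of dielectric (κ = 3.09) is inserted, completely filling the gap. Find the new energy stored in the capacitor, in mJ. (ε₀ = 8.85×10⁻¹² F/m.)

A = π(27.4 cm)² = 0.236 m².
Initially C₁ = ε₀A/d = 8.85×10⁻¹² × 0.236 / 1.42×10⁻³ = 1.47×10⁻⁹ F.
U₁ = 1.74×10⁻⁴ J.
Battery connected ⇒ V is held fixed. C₂ = 3.09 C₁ and U = ½CV², so U₂/U₁ = C₂/C₁ = 3.09.
U₂ = 3.09 × 1.74×10⁻⁴ = 5.39×10⁻⁴ J.

U ≈ 0.539 mJ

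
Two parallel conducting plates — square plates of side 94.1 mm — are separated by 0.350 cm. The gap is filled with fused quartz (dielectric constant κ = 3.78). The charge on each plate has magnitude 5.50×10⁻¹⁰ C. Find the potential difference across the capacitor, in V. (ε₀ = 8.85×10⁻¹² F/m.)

A = (94.1 mm)² = 8.85×10⁻³ m².
C = κε₀A/d = 3.78 × 8.85×10⁻¹² × 8.85×10⁻³ / 3.50×10⁻³ = 8.46×10⁻¹¹ F.
V = Q/C = 5.50×10⁻¹⁰ / 8.46×10⁻¹¹ = 6.50 V.

6.50 V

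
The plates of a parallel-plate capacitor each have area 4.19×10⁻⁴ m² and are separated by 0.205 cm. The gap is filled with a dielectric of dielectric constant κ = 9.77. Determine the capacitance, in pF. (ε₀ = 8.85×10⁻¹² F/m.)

C = κε₀A/d = 9.77 × 8.85×10⁻¹² × 4.19×10⁻⁴ / 2.05×10⁻³ = 1.77×10⁻¹¹ F.

17.7 pF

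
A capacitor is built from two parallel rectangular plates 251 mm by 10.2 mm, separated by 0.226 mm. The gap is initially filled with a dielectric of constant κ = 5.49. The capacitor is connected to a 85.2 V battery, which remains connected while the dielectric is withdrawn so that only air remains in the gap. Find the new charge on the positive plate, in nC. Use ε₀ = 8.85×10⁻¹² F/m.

8.54 nC

A = 251 × 10.2 mm² = 2.56×10⁻³ m².
Initially C₁ = κε₀A/d = 5.49 × 8.85×10⁻¹² × 2.56×10⁻³ / 2.26×10⁻⁴ = 5.50×10⁻¹⁰ F.
Q₁ = 4.69×10⁻⁸ C.
Battery connected ⇒ V is held fixed. C₂ = 0.182 C₁ and Q = CV, so Q₂/Q₁ = C₂/C₁ = 0.182.
Q₂ = 0.182 × 4.69×10⁻⁸ = 8.54×10⁻⁹ C.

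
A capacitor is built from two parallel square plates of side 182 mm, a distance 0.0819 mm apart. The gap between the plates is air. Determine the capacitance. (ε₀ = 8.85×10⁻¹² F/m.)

C ≈ 3.58 nF

A = (182 mm)² = 3.31×10⁻² m².
C = ε₀A/d = 8.85×10⁻¹² × 3.31×10⁻² / 8.19×10⁻⁵ = 3.58×10⁻⁹ F.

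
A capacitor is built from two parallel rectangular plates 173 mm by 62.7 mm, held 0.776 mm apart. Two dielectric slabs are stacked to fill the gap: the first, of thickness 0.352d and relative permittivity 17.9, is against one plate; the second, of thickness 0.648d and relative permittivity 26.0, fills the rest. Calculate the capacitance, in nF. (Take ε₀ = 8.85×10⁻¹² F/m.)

2.77 nF

A = 173 × 62.7 mm² = 1.08×10⁻² m².
Stacked slabs ⇒ two capacitors in series, each with the full plate area.
C₁ = κ₁ε₀A/d₁ = 17.9 × 8.85×10⁻¹² × 1.08×10⁻² / 2.73×10⁻⁴ = 6.29×10⁻⁹ F.
C₂ = κ₂ε₀A/d₂ = 26.0 × 8.85×10⁻¹² × 1.08×10⁻² / 5.03×10⁻⁴ = 4.96×10⁻⁹ F.
C = (1/C₁ + 1/C₂)⁻¹ = 2.77×10⁻⁹ F.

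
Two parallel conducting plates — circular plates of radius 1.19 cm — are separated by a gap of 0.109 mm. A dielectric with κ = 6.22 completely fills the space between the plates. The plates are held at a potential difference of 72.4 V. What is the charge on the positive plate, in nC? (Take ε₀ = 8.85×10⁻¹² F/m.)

Q ≈ 16.3 nC

A = π(1.19 cm)² = 4.45×10⁻⁴ m².
C = κε₀A/d = 6.22 × 8.85×10⁻¹² × 4.45×10⁻⁴ / 1.09×10⁻⁴ = 2.25×10⁻¹⁰ F.
Q = CV = 2.25×10⁻¹⁰ × 72.4 = 1.63×10⁻⁸ C.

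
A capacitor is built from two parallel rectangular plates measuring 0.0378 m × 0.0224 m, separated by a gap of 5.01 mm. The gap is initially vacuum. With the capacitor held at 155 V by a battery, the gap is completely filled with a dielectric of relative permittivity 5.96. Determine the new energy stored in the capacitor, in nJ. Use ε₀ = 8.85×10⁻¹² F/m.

107 nJ

A = 0.0378 × 0.0224 m² = 8.47×10⁻⁴ m².
Initially C₁ = ε₀A/d = 8.85×10⁻¹² × 8.47×10⁻⁴ / 5.01×10⁻³ = 1.50×10⁻¹² F.
U₁ = 1.80×10⁻⁸ J.
Battery connected ⇒ V is held fixed. C₂ = 5.96 C₁ and U = ½CV², so U₂/U₁ = C₂/C₁ = 5.96.
U₂ = 5.96 × 1.80×10⁻⁸ = 1.07×10⁻⁷ J.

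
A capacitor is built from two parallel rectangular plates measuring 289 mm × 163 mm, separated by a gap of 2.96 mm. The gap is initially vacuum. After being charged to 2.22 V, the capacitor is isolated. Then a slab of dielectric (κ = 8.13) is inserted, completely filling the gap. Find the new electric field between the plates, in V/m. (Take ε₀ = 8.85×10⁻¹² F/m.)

E ≈ 92.3 V/m

A = 289 × 163 mm² = 4.71×10⁻² m².
Initially C₁ = ε₀A/d = 8.85×10⁻¹² × 4.71×10⁻² / 2.96×10⁻³ = 1.41×10⁻¹⁰ F.
E₁ = 7.50×10² V/m.
Isolated ⇒ Q is held fixed. V₂ = Q/C₂ = V₁/8.13; E = V/d, so E₂/E₁ = (V₂/V₁)(d₁/d₂) = 0.123.
E₂ = 0.123 × 7.50×10² = 92.3 V/m.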